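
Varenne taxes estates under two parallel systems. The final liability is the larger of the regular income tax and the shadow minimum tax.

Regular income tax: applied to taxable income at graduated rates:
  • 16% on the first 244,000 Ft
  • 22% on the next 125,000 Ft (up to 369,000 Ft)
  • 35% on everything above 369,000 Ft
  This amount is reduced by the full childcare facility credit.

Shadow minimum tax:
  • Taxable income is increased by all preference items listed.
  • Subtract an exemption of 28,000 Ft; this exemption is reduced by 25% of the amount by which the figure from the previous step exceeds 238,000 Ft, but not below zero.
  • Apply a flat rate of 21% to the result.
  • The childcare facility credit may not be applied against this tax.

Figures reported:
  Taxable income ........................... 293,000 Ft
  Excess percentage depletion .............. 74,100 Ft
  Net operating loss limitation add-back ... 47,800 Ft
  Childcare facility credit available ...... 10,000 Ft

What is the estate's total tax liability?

Shadow minimum tax:
  Adjusted income: 293,000 Ft + 74,100 Ft + 47,800 Ft = 414,900 Ft
  Exemption: 25% × (414,900 Ft − 238,000 Ft) = 44,225 Ft ≥ 28,000 Ft, so the exemption is fully phased out
  Base: 414,900 Ft − 0 Ft = 414,900 Ft
  414,900 Ft × 21% = 87,129 Ft

Regular income tax:
  244,000 Ft × 16% = 39,040 Ft
  49,000 Ft × 22% = 10,780 Ft
  → 49,820 Ft
  Less childcare facility credit 10,000 Ft → 39,820 Ft

87,129 Ft > 39,820 Ft, so the shadow minimum tax is the binding amount.

87,129 Ft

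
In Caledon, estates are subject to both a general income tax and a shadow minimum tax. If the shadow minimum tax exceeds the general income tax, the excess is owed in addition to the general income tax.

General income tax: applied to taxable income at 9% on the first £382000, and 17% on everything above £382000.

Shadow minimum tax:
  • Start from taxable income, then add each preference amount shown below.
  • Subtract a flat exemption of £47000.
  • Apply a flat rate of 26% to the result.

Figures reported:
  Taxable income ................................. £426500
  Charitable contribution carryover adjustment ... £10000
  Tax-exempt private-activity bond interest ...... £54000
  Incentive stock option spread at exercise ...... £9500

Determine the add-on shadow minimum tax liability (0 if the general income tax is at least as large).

General income tax:
  £382000 × 9% = £34380
  £44500 × 17% = £7565
  → £41945

Shadow minimum tax:
  Adjusted income: £426500 + £10000 + £54000 + £9500 = £500000
  Less exemption £47000 → base £453000
  £453000 × 26% = £117780

Excess of shadow minimum tax over general income tax: £117780 − £41945 = £75835.

£75835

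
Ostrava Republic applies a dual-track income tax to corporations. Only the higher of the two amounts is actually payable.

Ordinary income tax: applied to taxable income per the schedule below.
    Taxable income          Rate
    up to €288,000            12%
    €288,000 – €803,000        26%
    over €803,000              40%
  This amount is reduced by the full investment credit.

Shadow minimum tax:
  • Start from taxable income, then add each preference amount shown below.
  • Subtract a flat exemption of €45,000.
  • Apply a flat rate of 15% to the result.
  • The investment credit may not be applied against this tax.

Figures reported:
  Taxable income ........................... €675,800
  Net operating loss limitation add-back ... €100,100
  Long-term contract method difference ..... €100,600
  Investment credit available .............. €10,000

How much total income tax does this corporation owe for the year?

€125,388

Shadow minimum tax:
  Adjusted income: €675,800 + €100,100 + €100,600 = €876,500
  Less exemption €45,000 → base €831,500
  €831,500 × 15% = €124,725

Ordinary income tax:
  €288,000 × 12% = €34,560
  €387,800 × 26% = €100,828
  → €135,388
  Less investment credit €10,000 → €125,388

€125,388 > €124,725, so the ordinary income tax governs.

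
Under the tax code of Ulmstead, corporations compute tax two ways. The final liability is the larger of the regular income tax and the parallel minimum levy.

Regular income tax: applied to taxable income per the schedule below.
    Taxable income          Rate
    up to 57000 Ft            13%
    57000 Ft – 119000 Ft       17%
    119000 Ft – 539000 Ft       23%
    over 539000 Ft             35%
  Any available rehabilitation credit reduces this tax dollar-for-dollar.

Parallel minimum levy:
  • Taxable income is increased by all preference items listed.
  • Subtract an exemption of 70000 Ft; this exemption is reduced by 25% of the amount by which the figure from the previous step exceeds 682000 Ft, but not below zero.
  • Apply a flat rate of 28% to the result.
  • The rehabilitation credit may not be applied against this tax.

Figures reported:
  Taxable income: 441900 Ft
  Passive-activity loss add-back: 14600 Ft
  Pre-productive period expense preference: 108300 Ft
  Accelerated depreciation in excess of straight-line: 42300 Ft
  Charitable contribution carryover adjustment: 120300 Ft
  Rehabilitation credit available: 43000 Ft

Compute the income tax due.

187250 Ft

Regular income tax:
  57000 Ft × 13% = 7410 Ft
  62000 Ft × 17% = 10540 Ft
  322900 Ft × 23% = 74267 Ft
  → 92217 Ft
  Less rehabilitation credit 43000 Ft → 49217 Ft

Parallel minimum levy:
  Adjusted income: 441900 Ft + 14600 Ft + 108300 Ft + 42300 Ft + 120300 Ft = 727400 Ft
  Exemption: 70000 Ft − 25% × (727400 Ft − 682000 Ft) = 70000 Ft − 11350 Ft = 58650 Ft
  Base: 727400 Ft − 58650 Ft = 668750 Ft
  668750 Ft × 28% = 187250 Ft

187250 Ft > 49217 Ft, so the parallel minimum levy is the binding amount.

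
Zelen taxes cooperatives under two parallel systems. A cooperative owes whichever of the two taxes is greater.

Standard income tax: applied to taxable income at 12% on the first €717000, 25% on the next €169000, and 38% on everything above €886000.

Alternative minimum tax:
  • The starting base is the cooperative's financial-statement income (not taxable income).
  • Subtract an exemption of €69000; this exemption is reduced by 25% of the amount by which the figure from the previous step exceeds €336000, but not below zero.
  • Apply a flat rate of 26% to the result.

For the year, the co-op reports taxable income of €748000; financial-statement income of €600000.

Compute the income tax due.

Alternative minimum tax:
  Base (financial-statement income): €600000
  Exemption: €69000 − 25% × (€600000 − €336000) = €69000 − €66000 = €3000
  Base: €600000 − €3000 = €597000
  €597000 × 26% = €155220

Standard income tax:
  €717000 × 12% = €86040
  €31000 × 25% = €7750
  → €93790

€155220 > €93790, so the alternative minimum tax is the binding amount.

€155220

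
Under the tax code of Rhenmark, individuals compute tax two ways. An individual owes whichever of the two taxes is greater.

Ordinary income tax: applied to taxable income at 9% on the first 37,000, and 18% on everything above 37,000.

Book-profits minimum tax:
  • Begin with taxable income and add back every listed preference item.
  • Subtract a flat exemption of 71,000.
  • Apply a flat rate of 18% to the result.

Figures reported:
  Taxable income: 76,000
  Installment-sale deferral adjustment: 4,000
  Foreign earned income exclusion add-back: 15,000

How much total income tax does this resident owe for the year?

10,350

Book-profits minimum tax:
  Adjusted income: 76,000 + 4,000 + 15,000 = 95,000
  Less exemption 71,000 → base 24,000
  24,000 × 18% = 4,320

Ordinary income tax:
  37,000 × 9% = 3,330
  39,000 × 18% = 7,020
  → 10,350

10,350 > 4,320, so the ordinary income tax governs.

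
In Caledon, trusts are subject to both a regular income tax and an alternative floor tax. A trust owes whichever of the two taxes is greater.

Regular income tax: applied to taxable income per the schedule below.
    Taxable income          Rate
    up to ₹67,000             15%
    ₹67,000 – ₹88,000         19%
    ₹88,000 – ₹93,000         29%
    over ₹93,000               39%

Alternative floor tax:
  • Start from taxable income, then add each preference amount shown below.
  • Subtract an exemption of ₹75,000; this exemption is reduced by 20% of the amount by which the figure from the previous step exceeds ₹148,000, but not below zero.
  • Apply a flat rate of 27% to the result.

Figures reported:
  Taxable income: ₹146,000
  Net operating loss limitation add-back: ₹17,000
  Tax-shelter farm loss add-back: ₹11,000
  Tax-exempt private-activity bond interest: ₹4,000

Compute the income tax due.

₹36,160

Regular income tax:
  ₹67,000 × 15% = ₹10,050
  ₹21,000 × 19% = ₹3,990
  ₹5,000 × 29% = ₹1,450
  ₹53,000 × 39% = ₹20,670
  → ₹36,160

Alternative floor tax:
  Adjusted income: ₹146,000 + ₹17,000 + ₹11,000 + ₹4,000 = ₹178,000
  Exemption: ₹75,000 − 20% × (₹178,000 − ₹148,000) = ₹75,000 − ₹6,000 = ₹69,000
  Base: ₹178,000 − ₹69,000 = ₹109,000
  ₹109,000 × 27% = ₹29,430

₹36,160 > ₹29,430, so the regular income tax governs.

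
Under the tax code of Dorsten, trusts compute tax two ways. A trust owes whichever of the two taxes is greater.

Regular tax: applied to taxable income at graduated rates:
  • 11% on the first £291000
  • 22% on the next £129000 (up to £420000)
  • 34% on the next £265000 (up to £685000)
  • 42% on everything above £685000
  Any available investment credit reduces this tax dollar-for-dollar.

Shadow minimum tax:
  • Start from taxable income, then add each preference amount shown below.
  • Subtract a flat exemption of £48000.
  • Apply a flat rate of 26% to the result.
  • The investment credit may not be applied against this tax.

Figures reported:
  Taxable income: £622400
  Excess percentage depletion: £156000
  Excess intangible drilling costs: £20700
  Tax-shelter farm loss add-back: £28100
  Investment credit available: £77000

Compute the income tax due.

£202592

Regular tax:
  £291000 × 11% = £32010
  £129000 × 22% = £28380
  £202400 × 34% = £68816
  → £129206
  Less investment credit £77000 → £52206

Shadow minimum tax:
  Adjusted income: £622400 + £156000 + £20700 + £28100 = £827200
  Less exemption £48000 → base £779200
  £779200 × 26% = £202592

£202592 > £52206, so the shadow minimum tax is the binding amount.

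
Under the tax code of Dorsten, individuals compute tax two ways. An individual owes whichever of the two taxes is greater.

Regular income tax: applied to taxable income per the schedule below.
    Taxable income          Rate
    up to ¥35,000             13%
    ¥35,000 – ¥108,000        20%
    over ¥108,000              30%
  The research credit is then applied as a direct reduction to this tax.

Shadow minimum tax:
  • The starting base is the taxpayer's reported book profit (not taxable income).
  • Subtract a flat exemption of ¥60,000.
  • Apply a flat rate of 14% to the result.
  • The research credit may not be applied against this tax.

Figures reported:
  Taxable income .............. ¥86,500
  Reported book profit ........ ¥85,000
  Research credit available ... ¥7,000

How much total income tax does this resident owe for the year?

Regular income tax:
  ¥35,000 × 13% = ¥4,550
  ¥51,500 × 20% = ¥10,300
  → ¥14,850
  Less research credit ¥7,000 → ¥7,850

Shadow minimum tax:
  Base (reported book profit): ¥85,000
  Less exemption ¥60,000 → base ¥25,000
  ¥25,000 × 14% = ¥3,500

¥7,850 > ¥3,500, so the regular income tax governs.

¥7,850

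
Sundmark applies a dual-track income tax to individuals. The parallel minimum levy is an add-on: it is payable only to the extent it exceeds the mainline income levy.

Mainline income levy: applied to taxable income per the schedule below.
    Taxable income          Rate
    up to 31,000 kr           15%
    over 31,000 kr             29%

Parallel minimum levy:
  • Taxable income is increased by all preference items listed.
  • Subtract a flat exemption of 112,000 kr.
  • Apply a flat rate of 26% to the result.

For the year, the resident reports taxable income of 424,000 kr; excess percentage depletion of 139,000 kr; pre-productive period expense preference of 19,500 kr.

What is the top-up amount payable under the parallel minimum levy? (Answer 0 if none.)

3,710 kr

Parallel minimum levy:
  Adjusted income: 424,000 kr + 139,000 kr + 19,500 kr = 582,500 kr
  Less exemption 112,000 kr → base 470,500 kr
  470,500 kr × 26% = 122,330 kr

Mainline income levy:
  31,000 kr × 15% = 4,650 kr
  393,000 kr × 29% = 113,970 kr
  → 118,620 kr

Excess of parallel minimum levy over mainline income levy: 122,330 kr − 118,620 kr = 3,710 kr.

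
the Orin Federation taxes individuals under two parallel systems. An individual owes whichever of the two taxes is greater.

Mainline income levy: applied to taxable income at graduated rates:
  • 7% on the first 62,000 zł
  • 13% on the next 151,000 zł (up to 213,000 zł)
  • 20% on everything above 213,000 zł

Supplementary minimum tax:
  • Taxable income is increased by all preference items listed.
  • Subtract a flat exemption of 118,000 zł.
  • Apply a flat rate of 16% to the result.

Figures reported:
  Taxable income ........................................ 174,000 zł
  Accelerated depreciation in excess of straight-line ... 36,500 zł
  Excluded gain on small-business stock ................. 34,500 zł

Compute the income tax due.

20,320 zł

Supplementary minimum tax:
  Adjusted income: 174,000 zł + 36,500 zł + 34,500 zł = 245,000 zł
  Less exemption 118,000 zł → base 127,000 zł
  127,000 zł × 16% = 20,320 zł

Mainline income levy:
  62,000 zł × 7% = 4,340 zł
  112,000 zł × 13% = 14,560 zł
  → 18,900 zł

20,320 zł > 18,900 zł, so the supplementary minimum tax is the binding amount.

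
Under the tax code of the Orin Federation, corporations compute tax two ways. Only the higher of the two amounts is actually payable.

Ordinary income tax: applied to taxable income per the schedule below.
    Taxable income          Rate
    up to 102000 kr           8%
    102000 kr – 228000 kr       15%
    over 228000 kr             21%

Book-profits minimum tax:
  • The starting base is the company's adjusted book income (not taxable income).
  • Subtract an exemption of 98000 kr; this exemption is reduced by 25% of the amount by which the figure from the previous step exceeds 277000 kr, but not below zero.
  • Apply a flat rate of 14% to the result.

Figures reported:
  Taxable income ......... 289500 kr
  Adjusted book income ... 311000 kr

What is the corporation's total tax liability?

Book-profits minimum tax:
  Base (adjusted book income): 311000 kr
  Exemption: 98000 kr − 25% × (311000 kr − 277000 kr) = 98000 kr − 8500 kr = 89500 kr
  Base: 311000 kr − 89500 kr = 221500 kr
  221500 kr × 14% = 31010 kr

Ordinary income tax:
  102000 kr × 8% = 8160 kr
  126000 kr × 15% = 18900 kr
  61500 kr × 21% = 12915 kr
  → 39975 kr

39975 kr > 31010 kr, so the ordinary income tax governs.

39975 kr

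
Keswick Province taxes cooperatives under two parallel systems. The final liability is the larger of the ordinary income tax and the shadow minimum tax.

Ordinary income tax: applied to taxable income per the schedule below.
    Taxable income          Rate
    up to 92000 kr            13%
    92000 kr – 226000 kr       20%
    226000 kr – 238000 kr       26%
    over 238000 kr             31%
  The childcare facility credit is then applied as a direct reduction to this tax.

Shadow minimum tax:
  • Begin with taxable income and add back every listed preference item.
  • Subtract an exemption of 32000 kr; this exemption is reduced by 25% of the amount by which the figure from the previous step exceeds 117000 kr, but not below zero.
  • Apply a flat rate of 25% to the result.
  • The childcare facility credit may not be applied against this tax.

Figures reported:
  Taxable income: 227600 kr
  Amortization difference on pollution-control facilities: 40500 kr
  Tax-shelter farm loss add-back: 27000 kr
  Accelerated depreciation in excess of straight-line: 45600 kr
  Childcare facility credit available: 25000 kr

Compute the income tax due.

85175 kr

Ordinary income tax:
  92000 kr × 13% = 11960 kr
  134000 kr × 20% = 26800 kr
  1600 kr × 26% = 416 kr
  → 39176 kr
  Less childcare facility credit 25000 kr → 14176 kr

Shadow minimum tax:
  Adjusted income: 227600 kr + 40500 kr + 27000 kr + 45600 kr = 340700 kr
  Exemption: 25% × (340700 kr − 117000 kr) = 55925 kr ≥ 32000 kr, so the exemption is fully phased out
  Base: 340700 kr − 0 kr = 340700 kr
  340700 kr × 25% = 85175 kr

85175 kr > 14176 kr, so the shadow minimum tax is the binding amount.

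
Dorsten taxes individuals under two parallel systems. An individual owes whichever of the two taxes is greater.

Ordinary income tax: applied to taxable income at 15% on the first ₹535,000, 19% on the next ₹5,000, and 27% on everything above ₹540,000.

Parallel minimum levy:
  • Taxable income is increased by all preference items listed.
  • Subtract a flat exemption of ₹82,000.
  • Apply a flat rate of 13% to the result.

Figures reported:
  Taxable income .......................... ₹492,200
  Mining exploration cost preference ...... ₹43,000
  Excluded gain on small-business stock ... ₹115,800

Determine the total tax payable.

Ordinary income tax:
  ₹492,200 × 15% = ₹73,830

Parallel minimum levy:
  Adjusted income: ₹492,200 + ₹43,000 + ₹115,800 = ₹651,000
  Less exemption ₹82,000 → base ₹569,000
  ₹569,000 × 13% = ₹73,970

₹73,970 > ₹73,830, so the parallel minimum levy is the binding amount.

₹73,970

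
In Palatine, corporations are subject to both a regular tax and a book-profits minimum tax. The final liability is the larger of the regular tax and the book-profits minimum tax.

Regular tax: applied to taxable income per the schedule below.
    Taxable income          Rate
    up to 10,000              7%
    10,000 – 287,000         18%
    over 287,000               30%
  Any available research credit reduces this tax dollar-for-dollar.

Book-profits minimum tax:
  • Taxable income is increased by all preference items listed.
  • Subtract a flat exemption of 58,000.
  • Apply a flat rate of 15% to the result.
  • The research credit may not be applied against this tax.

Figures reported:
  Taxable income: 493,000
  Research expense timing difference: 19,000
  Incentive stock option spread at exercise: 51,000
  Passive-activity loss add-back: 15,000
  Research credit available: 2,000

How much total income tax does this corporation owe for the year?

Regular tax:
  10,000 × 7% = 700
  277,000 × 18% = 49,860
  206,000 × 30% = 61,800
  → 112,360
  Less research credit 2,000 → 110,360

Book-profits minimum tax:
  Adjusted income: 493,000 + 19,000 + 51,000 + 15,000 = 578,000
  Less exemption 58,000 → base 520,000
  520,000 × 15% = 78,000

110,360 > 78,000, so the regular tax governs.

110,360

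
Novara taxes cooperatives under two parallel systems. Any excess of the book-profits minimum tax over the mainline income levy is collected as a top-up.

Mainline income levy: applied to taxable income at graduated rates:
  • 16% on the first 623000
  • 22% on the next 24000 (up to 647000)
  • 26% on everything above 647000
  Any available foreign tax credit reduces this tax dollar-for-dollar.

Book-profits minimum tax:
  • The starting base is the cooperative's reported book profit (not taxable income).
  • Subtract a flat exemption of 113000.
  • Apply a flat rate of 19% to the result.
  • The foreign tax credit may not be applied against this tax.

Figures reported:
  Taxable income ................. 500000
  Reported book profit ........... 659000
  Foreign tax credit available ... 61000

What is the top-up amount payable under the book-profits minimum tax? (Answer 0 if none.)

Mainline income levy:
  500000 × 16% = 80000
  Less foreign tax credit 61000 → 19000

Book-profits minimum tax:
  Base (reported book profit): 659000
  Less exemption 113000 → base 546000
  546000 × 19% = 103740

Excess of book-profits minimum tax over mainline income levy: 103740 − 19000 = 84740.

84740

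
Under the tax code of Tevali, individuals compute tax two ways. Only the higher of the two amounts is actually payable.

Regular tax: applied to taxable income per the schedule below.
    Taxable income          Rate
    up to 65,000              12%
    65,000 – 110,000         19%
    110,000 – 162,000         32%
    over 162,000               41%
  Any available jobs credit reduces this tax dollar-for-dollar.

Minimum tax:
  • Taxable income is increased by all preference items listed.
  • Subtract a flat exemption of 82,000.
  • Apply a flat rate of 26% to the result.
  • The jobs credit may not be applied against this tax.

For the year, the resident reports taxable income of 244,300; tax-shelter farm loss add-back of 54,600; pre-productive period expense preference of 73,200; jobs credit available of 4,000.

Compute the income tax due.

75,426

Minimum tax:
  Adjusted income: 244,300 + 54,600 + 73,200 = 372,100
  Less exemption 82,000 → base 290,100
  290,100 × 26% = 75,426

Regular tax:
  65,000 × 12% = 7,800
  45,000 × 19% = 8,550
  52,000 × 32% = 16,640
  82,300 × 41% = 33,743
  → 66,733
  Less jobs credit 4,000 → 62,733

75,426 > 62,733, so the minimum tax is the binding amount.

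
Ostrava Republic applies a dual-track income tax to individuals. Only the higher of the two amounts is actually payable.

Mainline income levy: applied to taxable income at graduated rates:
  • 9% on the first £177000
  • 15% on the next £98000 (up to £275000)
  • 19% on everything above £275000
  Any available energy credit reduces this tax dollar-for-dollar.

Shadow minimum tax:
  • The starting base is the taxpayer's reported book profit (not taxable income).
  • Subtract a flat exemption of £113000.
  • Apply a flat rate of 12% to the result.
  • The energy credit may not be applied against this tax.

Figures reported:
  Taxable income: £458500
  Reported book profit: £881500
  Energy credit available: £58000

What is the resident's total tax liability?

Shadow minimum tax:
  Base (reported book profit): £881500
  Less exemption £113000 → base £768500
  £768500 × 12% = £92220

Mainline income levy:
  £177000 × 9% = £15930
  £98000 × 15% = £14700
  £183500 × 19% = £34865
  → £65495
  Less energy credit £58000 → £7495

£92220 > £7495, so the shadow minimum tax is the binding amount.

£92220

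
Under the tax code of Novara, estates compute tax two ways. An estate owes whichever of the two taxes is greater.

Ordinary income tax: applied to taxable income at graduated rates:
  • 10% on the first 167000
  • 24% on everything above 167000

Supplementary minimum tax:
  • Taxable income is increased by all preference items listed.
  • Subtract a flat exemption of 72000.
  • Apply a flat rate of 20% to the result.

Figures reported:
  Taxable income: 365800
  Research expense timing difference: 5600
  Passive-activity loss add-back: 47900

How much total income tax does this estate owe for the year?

Ordinary income tax:
  167000 × 10% = 16700
  198800 × 24% = 47712
  → 64412

Supplementary minimum tax:
  Adjusted income: 365800 + 5600 + 47900 = 419300
  Less exemption 72000 → base 347300
  347300 × 20% = 69460

69460 > 64412, so the supplementary minimum tax is the binding amount.

69460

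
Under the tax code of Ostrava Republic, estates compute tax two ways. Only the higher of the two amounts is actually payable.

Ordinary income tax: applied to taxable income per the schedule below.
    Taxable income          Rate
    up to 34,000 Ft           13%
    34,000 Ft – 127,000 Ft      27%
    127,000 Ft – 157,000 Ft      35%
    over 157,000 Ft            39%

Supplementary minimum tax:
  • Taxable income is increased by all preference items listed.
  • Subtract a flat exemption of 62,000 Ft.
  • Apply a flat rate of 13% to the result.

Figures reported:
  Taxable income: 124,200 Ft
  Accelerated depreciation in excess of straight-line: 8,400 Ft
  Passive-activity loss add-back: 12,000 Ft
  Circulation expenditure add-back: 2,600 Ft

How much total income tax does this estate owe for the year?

28,774 Ft

Supplementary minimum tax:
  Adjusted income: 124,200 Ft + 8,400 Ft + 12,000 Ft + 2,600 Ft = 147,200 Ft
  Less exemption 62,000 Ft → base 85,200 Ft
  85,200 Ft × 13% = 11,076 Ft

Ordinary income tax:
  34,000 Ft × 13% = 4,420 Ft
  90,200 Ft × 27% = 24,354 Ft
  → 28,774 Ft

28,774 Ft > 11,076 Ft, so the ordinary income tax governs.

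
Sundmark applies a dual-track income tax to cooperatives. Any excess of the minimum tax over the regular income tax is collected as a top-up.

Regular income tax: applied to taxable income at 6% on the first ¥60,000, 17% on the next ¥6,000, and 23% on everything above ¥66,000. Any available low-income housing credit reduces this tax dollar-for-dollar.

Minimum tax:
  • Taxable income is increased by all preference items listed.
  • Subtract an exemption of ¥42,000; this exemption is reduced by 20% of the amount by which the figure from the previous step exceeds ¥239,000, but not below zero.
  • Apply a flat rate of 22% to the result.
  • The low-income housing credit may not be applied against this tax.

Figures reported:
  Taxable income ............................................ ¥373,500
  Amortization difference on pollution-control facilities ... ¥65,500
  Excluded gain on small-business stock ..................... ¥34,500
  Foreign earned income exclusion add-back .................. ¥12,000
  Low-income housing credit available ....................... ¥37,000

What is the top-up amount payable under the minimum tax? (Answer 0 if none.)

Minimum tax:
  Adjusted income: ¥373,500 + ¥65,500 + ¥34,500 + ¥12,000 = ¥485,500
  Exemption: 20% × (¥485,500 − ¥239,000) = ¥49,300 ≥ ¥42,000, so the exemption is fully phased out
  Base: ¥485,500 − ¥0 = ¥485,500
  ¥485,500 × 22% = ¥106,810

Regular income tax:
  ¥60,000 × 6% = ¥3,600
  ¥6,000 × 17% = ¥1,020
  ¥307,500 × 23% = ¥70,725
  → ¥75,345
  Less low-income housing credit ¥37,000 → ¥38,345

Excess of minimum tax over regular income tax: ¥106,810 − ¥38,345 = ¥68,465.

¥68,465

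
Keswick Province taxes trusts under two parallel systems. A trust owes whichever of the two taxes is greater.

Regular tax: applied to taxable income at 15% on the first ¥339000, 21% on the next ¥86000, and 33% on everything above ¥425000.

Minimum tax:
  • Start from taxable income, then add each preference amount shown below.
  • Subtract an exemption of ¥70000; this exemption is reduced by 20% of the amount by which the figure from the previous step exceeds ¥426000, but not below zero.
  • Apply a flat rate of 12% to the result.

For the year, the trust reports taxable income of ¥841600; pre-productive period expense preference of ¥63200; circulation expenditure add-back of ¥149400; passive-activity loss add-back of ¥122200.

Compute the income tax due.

Regular tax:
  ¥339000 × 15% = ¥50850
  ¥86000 × 21% = ¥18060
  ¥416600 × 33% = ¥137478
  → ¥206388

Minimum tax:
  Adjusted income: ¥841600 + ¥63200 + ¥149400 + ¥122200 = ¥1176400
  Exemption: 20% × (¥1176400 − ¥426000) = ¥150080 ≥ ¥70000, so the exemption is fully phased out
  Base: ¥1176400 − ¥0 = ¥1176400
  ¥1176400 × 12% = ¥141168

¥206388 > ¥141168, so the regular tax governs.

¥206388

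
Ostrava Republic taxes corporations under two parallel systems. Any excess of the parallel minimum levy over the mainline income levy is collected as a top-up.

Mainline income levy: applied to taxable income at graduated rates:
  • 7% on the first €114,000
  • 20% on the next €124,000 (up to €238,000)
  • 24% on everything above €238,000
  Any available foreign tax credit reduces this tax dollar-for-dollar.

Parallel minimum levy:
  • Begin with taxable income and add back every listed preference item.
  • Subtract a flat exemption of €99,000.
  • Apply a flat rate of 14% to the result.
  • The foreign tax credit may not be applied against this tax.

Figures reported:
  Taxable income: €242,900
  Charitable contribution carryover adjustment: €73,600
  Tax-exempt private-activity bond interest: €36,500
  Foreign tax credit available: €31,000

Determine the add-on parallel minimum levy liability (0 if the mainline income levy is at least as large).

Parallel minimum levy:
  Adjusted income: €242,900 + €73,600 + €36,500 = €353,000
  Less exemption €99,000 → base €254,000
  €254,000 × 14% = €35,560

Mainline income levy:
  €114,000 × 7% = €7,980
  €124,000 × 20% = €24,800
  €4,900 × 24% = €1,176
  → €33,956
  Less foreign tax credit €31,000 → €2,956

Excess of parallel minimum levy over mainline income levy: €35,560 − €2,956 = €32,604.

€32,604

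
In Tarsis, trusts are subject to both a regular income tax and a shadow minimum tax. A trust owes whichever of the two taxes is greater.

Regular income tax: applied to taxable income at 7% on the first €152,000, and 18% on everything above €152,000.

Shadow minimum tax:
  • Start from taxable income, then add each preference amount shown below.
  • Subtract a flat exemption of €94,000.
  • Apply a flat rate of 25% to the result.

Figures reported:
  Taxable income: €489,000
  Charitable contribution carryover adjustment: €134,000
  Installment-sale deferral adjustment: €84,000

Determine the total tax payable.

Shadow minimum tax:
  Adjusted income: €489,000 + €134,000 + €84,000 = €707,000
  Less exemption €94,000 → base €613,000
  €613,000 × 25% = €153,250

Regular income tax:
  €152,000 × 7% = €10,640
  €337,000 × 18% = €60,660
  → €71,300

€153,250 > €71,300, so the shadow minimum tax is the binding amount.

€153,250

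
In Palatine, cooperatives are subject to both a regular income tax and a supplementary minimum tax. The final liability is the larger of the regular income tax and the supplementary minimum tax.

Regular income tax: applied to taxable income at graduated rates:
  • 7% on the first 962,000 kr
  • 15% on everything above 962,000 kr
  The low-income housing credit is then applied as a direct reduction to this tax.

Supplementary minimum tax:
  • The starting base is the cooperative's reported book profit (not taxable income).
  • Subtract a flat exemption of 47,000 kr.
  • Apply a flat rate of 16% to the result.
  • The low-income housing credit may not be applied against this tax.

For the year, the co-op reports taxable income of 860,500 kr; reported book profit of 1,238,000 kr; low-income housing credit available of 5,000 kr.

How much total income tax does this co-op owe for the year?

Supplementary minimum tax:
  Base (reported book profit): 1,238,000 kr
  Less exemption 47,000 kr → base 1,191,000 kr
  1,191,000 kr × 16% = 190,560 kr

Regular income tax:
  860,500 kr × 7% = 60,235 kr
  Less low-income housing credit 5,000 kr → 55,235 kr

190,560 kr > 55,235 kr, so the supplementary minimum tax is the binding amount.

190,560 kr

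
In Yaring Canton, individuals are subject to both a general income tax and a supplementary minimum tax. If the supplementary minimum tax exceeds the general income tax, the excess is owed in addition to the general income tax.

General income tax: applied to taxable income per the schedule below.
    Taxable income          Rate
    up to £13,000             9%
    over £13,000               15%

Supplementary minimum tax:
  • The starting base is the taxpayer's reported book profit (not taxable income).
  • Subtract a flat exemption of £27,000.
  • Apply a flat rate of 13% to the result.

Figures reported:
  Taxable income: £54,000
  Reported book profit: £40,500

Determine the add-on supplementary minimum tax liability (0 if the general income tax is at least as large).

£0

Supplementary minimum tax:
  Base (reported book profit): £40,500
  Less exemption £27,000 → base £13,500
  £13,500 × 13% = £1,755

General income tax:
  £13,000 × 9% = £1,170
  £41,000 × 15% = £6,150
  → £7,320

£1,755 ≤ £7,320, so no add-on is due.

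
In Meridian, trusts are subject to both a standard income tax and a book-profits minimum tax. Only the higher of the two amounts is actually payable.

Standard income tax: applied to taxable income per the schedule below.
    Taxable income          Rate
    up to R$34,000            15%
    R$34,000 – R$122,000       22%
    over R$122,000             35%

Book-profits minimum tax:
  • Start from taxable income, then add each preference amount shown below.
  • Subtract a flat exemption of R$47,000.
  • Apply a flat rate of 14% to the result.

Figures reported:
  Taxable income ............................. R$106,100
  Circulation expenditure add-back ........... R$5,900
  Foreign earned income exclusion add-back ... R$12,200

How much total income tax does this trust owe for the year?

R$20,962

Standard income tax:
  R$34,000 × 15% = R$5,100
  R$72,100 × 22% = R$15,862
  → R$20,962

Book-profits minimum tax:
  Adjusted income: R$106,100 + R$5,900 + R$12,200 = R$124,200
  Less exemption R$47,000 → base R$77,200
  R$77,200 × 14% = R$10,808

R$20,962 > R$10,808, so the standard income tax governs.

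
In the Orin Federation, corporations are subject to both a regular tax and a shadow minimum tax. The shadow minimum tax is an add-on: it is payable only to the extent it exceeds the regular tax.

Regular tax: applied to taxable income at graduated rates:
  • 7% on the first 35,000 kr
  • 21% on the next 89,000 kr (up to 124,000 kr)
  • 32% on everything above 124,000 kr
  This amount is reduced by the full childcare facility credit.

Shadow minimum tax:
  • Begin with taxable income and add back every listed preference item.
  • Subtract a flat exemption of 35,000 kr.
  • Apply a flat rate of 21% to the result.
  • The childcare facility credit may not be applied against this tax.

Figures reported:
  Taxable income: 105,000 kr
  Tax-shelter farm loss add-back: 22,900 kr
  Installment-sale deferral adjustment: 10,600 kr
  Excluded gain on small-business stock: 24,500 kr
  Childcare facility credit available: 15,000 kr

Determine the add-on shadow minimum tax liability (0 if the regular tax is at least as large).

24,730 kr

Shadow minimum tax:
  Adjusted income: 105,000 kr + 22,900 kr + 10,600 kr + 24,500 kr = 163,000 kr
  Less exemption 35,000 kr → base 128,000 kr
  128,000 kr × 21% = 26,880 kr

Regular tax:
  35,000 kr × 7% = 2,450 kr
  70,000 kr × 21% = 14,700 kr
  → 17,150 kr
  Less childcare facility credit 15,000 kr → 2,150 kr

Excess of shadow minimum tax over regular tax: 26,880 kr − 2,150 kr = 24,730 kr.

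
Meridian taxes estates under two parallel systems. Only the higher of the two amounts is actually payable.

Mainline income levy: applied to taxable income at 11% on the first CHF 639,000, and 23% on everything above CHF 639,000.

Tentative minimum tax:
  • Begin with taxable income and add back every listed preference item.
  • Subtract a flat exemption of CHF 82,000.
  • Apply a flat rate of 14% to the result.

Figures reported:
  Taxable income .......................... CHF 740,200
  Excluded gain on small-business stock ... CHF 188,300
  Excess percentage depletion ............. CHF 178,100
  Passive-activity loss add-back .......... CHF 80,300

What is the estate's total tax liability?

Mainline income levy:
  CHF 639,000 × 11% = CHF 70,290
  CHF 101,200 × 23% = CHF 23,276
  → CHF 93,566

Tentative minimum tax:
  Adjusted income: CHF 740,200 + CHF 188,300 + CHF 178,100 + CHF 80,300 = CHF 1,186,900
  Less exemption CHF 82,000 → base CHF 1,104,900
  CHF 1,104,900 × 14% = CHF 154,686

CHF 154,686 > CHF 93,566, so the tentative minimum tax is the binding amount.

CHF 154,686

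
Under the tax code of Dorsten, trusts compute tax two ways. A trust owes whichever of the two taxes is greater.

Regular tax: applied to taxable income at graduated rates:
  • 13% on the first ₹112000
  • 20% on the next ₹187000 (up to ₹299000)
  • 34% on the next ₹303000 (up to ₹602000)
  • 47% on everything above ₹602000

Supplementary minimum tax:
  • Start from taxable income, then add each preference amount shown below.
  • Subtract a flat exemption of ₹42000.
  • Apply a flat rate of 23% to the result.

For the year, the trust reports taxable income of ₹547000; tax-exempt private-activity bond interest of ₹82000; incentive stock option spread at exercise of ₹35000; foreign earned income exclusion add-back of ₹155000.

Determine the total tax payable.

Supplementary minimum tax:
  Adjusted income: ₹547000 + ₹82000 + ₹35000 + ₹155000 = ₹819000
  Less exemption ₹42000 → base ₹777000
  ₹777000 × 23% = ₹178710

Regular tax:
  ₹112000 × 13% = ₹14560
  ₹187000 × 20% = ₹37400
  ₹248000 × 34% = ₹84320
  → ₹136280

₹178710 > ₹136280, so the supplementary minimum tax is the binding amount.

₹178710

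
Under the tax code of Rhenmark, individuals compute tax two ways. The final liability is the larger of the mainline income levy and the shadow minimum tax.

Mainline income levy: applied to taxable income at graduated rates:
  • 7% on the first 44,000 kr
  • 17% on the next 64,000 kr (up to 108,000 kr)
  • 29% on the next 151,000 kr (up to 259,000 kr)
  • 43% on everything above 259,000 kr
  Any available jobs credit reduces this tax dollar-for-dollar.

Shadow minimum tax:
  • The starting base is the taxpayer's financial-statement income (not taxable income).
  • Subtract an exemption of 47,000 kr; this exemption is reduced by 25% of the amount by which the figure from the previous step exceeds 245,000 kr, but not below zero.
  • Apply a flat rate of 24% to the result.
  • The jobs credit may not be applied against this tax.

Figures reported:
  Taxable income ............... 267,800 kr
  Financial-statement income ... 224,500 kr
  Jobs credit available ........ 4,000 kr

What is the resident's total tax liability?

57,534 kr

Mainline income levy:
  44,000 kr × 7% = 3,080 kr
  64,000 kr × 17% = 10,880 kr
  151,000 kr × 29% = 43,790 kr
  8,800 kr × 43% = 3,784 kr
  → 61,534 kr
  Less jobs credit 4,000 kr → 57,534 kr

Shadow minimum tax:
  Base (financial-statement income): 224,500 kr
  Exemption: 224,500 kr ≤ 245,000 kr, so full 47,000 kr applies
  Base: 224,500 kr − 47,000 kr = 177,500 kr
  177,500 kr × 24% = 42,600 kr

57,534 kr > 42,600 kr, so the mainline income levy governs.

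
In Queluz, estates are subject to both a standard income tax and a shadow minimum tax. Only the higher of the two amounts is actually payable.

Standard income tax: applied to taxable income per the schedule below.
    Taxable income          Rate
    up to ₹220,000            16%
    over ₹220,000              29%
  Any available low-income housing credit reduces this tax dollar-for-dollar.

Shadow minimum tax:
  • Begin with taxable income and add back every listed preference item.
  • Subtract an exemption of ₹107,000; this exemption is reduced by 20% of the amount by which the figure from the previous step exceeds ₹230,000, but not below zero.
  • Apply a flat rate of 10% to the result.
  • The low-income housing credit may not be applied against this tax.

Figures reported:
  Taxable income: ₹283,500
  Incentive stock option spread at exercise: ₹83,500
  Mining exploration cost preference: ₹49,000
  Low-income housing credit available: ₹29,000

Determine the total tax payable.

₹34,620

Standard income tax:
  ₹220,000 × 16% = ₹35,200
  ₹63,500 × 29% = ₹18,415
  → ₹53,615
  Less low-income housing credit ₹29,000 → ₹24,615

Shadow minimum tax:
  Adjusted income: ₹283,500 + ₹83,500 + ₹49,000 = ₹416,000
  Exemption: ₹107,000 − 20% × (₹416,000 − ₹230,000) = ₹107,000 − ₹37,200 = ₹69,800
  Base: ₹416,000 − ₹69,800 = ₹346,200
  ₹346,200 × 10% = ₹34,620

₹34,620 > ₹24,615, so the shadow minimum tax is the binding amount.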